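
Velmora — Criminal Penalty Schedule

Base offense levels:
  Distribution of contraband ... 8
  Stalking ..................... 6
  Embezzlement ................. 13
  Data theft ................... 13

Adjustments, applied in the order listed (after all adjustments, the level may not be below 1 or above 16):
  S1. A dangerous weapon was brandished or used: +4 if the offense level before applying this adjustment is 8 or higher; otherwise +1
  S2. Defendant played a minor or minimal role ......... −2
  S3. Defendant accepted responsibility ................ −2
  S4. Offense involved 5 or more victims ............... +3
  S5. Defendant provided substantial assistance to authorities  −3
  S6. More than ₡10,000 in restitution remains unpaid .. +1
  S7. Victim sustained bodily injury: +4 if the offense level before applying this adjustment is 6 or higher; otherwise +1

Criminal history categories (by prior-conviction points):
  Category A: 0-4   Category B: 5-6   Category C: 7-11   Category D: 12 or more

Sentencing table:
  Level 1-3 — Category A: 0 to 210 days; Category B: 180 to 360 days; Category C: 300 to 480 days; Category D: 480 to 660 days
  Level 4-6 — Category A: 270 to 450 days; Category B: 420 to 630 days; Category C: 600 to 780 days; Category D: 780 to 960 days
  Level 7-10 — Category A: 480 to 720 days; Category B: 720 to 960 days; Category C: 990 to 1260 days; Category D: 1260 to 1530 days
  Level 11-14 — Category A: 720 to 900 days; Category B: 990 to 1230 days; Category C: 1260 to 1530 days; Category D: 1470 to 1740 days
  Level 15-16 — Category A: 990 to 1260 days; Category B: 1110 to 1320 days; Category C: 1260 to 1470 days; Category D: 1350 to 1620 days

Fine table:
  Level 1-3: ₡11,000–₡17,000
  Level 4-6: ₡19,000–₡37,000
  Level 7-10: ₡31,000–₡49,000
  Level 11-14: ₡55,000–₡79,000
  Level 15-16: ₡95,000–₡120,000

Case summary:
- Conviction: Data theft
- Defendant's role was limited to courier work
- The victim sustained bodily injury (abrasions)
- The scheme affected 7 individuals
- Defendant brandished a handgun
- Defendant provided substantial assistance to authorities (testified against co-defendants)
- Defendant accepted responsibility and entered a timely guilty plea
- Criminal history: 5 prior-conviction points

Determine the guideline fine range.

Base offense level for data theft: 13.
S1 applies (level before this adjustment is 13 ≥ 8, so +4): 13 + 4 = 17.
S2 applies: 17 − 2 = 15.
S3 applies: 15 − 2 = 13.
S4 applies: 13 + 3 = 16.
S5 applies: 16 − 3 = 13.
S7 applies (level before this adjustment is 13 ≥ 6, so +4): 13 + 4 = 17.
Level 17 exceeds the maximum of 16; capped at 16.
Final offense level: 16.
Level 16 falls in the 15-16 band.
Fine table: Level 15-16 → ₡95,000–₡120,000.

₡95,000–₡120,000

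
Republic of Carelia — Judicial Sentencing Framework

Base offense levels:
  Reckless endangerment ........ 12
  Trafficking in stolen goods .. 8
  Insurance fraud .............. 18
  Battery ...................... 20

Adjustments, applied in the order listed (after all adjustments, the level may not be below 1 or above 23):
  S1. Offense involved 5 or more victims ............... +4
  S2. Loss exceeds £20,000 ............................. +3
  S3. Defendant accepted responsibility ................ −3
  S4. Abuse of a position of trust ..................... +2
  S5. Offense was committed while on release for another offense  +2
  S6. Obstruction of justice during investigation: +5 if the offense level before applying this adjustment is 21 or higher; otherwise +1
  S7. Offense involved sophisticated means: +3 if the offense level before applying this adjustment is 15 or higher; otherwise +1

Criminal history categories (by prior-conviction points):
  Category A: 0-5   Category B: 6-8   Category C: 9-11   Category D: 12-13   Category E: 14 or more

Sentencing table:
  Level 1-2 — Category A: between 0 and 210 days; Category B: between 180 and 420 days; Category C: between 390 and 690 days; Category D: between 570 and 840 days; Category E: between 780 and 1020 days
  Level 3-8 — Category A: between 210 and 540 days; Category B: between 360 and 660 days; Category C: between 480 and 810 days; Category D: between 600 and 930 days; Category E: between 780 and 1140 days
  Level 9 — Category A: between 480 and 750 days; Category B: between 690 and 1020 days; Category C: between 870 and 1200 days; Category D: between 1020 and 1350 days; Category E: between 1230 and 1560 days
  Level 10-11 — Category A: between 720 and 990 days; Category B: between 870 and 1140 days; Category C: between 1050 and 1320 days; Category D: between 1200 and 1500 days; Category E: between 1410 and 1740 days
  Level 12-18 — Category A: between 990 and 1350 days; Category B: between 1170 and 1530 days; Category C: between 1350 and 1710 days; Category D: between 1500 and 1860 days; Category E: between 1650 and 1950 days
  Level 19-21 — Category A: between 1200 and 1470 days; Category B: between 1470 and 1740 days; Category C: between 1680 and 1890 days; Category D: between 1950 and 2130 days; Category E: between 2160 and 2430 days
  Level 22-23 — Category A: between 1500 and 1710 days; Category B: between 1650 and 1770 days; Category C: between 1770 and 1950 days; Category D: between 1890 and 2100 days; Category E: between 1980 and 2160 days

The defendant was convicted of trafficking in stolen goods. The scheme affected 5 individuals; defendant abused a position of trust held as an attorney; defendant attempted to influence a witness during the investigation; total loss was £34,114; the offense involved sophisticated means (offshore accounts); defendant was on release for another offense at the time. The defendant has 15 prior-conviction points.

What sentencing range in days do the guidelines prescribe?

1980-2160 days

Base offense level for trafficking in stolen goods: 8.
S1 applies: 8 + 4 = 12.
S2 applies: 12 + 3 = 15.
S3 does not apply.
S4 applies: 15 + 2 = 17.
S5 applies: 17 + 2 = 19.
S6 applies (level before this adjustment is 19 < 21, so +1): 19 + 1 = 20.
S7 applies (level before this adjustment is 20 ≥ 15, so +3): 20 + 3 = 23.
Final offense level: 23.
Criminal history: 15 prior points → Category E (14+).
Level 23 falls in the 22-23 band.
Grid: Level 22-23 × Category E = 1980-2160 days.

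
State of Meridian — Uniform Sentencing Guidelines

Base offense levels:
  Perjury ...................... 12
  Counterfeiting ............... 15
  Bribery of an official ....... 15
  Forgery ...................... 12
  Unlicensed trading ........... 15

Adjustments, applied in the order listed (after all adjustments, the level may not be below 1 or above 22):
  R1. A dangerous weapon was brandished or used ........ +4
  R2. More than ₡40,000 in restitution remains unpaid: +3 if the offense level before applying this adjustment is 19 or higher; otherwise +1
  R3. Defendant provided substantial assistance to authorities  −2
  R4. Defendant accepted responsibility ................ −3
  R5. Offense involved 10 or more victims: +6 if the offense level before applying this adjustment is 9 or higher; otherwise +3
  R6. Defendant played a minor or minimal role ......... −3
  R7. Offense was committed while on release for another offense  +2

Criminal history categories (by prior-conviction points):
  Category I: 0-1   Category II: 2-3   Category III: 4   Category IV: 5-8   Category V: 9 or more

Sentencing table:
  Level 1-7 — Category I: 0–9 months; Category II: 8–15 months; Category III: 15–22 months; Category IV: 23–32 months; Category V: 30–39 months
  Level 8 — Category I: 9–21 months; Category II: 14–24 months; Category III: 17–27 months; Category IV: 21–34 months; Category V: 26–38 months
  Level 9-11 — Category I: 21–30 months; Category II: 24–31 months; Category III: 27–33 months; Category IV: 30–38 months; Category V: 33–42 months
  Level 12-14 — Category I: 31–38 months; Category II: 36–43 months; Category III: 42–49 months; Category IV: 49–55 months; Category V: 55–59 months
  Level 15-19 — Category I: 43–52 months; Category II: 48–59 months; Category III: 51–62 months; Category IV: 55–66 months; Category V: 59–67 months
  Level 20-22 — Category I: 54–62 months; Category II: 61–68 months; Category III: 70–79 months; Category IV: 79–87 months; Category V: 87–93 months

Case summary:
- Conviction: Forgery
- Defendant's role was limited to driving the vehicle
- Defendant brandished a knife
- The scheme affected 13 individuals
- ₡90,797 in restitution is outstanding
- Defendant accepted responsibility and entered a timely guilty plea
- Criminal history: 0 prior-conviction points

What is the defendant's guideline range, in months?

43-52 months

Base offense level for forgery: 12.
R1 applies: 12 + 4 = 16.
R2 applies (level before this adjustment is 16 < 19, so +1): 16 + 1 = 17.
R3 does not apply.
R4 applies: 17 − 3 = 14.
R5 applies (level before this adjustment is 14 ≥ 9, so +6): 14 + 6 = 20.
R6 applies: 20 − 3 = 17.
Final offense level: 17.
Criminal history: 0 prior points → Category I (0-1).
Level 17 falls in the 15-19 band.
Grid: Level 15-19 × Category I = 43-52 months.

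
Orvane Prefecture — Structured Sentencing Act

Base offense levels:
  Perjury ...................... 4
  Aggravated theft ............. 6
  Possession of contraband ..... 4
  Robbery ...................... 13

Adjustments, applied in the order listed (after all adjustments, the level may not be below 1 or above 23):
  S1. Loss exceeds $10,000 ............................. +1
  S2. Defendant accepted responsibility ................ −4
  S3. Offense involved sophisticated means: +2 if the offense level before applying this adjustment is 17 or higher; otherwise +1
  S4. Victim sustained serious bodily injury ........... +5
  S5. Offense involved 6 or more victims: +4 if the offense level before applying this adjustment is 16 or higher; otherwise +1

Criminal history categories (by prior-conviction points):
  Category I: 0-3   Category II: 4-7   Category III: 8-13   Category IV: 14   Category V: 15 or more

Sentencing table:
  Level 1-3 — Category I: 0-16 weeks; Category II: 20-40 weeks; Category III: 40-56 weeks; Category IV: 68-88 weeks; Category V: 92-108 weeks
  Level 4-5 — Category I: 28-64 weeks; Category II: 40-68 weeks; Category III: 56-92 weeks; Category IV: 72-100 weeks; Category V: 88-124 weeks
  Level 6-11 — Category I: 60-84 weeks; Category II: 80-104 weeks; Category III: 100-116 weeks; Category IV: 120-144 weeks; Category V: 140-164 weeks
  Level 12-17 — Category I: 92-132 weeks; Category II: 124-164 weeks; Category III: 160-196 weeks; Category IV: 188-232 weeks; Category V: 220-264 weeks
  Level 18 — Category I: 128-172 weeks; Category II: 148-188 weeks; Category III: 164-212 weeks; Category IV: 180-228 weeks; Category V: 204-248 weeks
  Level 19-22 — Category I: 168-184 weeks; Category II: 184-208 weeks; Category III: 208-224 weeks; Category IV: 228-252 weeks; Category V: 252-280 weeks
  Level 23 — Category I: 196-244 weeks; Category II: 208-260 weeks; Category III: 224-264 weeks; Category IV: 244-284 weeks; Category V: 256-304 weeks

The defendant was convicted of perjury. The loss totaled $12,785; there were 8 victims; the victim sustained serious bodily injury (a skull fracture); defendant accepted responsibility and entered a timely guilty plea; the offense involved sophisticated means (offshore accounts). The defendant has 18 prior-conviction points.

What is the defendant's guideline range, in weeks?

140-164 weeks

Base offense level for perjury: 4.
S1 applies: 4 + 1 = 5.
S2 applies: 5 − 4 = 1.
S3 applies (level before this adjustment is 1 < 17, so +1): 1 + 1 = 2.
S4 applies: 2 + 5 = 7.
S5 applies (level before this adjustment is 7 < 16, so +1): 7 + 1 = 8.
Final offense level: 8.
Criminal history: 18 prior points → Category V (15+).
Level 8 falls in the 6-11 band.
Grid: Level 6-11 × Category V = 140-164 weeks.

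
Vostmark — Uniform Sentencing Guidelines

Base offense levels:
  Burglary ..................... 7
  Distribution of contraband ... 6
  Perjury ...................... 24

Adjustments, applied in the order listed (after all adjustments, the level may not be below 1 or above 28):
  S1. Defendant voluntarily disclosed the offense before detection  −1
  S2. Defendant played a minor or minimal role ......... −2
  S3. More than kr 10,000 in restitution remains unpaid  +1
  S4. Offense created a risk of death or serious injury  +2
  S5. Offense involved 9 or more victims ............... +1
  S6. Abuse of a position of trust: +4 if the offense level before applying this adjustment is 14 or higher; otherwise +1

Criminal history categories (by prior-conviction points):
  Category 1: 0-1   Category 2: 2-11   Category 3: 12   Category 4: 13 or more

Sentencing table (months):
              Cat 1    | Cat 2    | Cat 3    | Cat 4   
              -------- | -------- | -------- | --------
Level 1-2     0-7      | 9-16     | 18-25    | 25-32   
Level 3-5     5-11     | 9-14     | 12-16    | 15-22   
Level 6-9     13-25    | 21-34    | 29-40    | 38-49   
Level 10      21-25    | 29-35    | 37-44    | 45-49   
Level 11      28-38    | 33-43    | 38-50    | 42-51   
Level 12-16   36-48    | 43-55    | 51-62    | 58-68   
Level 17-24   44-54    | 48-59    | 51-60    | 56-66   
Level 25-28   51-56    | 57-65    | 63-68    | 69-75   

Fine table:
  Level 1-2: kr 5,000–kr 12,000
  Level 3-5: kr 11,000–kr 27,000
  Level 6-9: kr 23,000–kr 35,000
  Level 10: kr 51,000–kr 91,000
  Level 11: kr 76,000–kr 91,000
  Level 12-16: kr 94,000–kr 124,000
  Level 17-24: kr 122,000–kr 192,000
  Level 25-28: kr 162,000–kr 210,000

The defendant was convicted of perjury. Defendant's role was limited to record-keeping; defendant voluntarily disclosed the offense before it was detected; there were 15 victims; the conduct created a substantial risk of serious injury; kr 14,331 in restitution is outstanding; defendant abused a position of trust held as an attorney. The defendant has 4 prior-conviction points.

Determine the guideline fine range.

kr 162,000–kr 210,000

Base offense level for perjury: 24.
S1 applies: 24 − 1 = 23.
S2 applies: 23 − 2 = 21.
S3 applies: 21 + 1 = 22.
S4 applies: 22 + 2 = 24.
S5 applies: 24 + 1 = 25.
S6 applies (level before this adjustment is 25 ≥ 14, so +4): 25 + 4 = 29.
Level 29 exceeds the maximum of 28; capped at 28.
Final offense level: 28.
Level 28 falls in the 25-28 band.
Fine table: Level 25-28 → kr 162,000–kr 210,000.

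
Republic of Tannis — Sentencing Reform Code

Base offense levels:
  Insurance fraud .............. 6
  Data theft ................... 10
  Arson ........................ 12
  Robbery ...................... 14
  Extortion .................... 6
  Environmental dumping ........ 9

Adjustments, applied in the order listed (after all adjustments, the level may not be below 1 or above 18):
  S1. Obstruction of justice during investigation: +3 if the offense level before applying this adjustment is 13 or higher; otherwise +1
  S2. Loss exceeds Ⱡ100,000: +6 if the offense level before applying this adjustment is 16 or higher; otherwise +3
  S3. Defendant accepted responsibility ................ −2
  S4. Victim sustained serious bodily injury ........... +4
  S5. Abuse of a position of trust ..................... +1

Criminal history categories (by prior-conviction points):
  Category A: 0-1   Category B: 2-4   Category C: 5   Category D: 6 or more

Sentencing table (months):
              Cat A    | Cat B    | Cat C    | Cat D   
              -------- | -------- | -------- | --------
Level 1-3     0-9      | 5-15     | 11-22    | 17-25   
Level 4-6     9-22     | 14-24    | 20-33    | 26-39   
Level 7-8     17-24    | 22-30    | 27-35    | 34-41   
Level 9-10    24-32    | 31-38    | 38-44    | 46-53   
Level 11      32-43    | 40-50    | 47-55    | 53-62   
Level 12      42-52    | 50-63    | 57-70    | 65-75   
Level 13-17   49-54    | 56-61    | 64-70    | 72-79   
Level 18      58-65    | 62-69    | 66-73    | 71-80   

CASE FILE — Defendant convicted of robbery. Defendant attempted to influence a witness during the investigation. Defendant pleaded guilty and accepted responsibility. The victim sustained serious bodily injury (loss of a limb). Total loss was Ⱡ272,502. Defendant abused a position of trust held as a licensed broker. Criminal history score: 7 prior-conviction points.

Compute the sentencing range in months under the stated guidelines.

71-80 months

Base offense level for robbery: 14.
S1 applies (level before this adjustment is 14 ≥ 13, so +3): 14 + 3 = 17.
S2 applies (level before this adjustment is 17 ≥ 16, so +6): 17 + 6 = 23.
S3 applies: 23 − 2 = 21.
S4 applies: 21 + 4 = 25.
S5 applies: 25 + 1 = 26.
Level 26 exceeds the maximum of 18; capped at 18.
Final offense level: 18.
Criminal history: 7 prior points → Category D (6+).
Level 18 falls in the 18 band.
Grid: Level 18 × Category D = 71-80 months.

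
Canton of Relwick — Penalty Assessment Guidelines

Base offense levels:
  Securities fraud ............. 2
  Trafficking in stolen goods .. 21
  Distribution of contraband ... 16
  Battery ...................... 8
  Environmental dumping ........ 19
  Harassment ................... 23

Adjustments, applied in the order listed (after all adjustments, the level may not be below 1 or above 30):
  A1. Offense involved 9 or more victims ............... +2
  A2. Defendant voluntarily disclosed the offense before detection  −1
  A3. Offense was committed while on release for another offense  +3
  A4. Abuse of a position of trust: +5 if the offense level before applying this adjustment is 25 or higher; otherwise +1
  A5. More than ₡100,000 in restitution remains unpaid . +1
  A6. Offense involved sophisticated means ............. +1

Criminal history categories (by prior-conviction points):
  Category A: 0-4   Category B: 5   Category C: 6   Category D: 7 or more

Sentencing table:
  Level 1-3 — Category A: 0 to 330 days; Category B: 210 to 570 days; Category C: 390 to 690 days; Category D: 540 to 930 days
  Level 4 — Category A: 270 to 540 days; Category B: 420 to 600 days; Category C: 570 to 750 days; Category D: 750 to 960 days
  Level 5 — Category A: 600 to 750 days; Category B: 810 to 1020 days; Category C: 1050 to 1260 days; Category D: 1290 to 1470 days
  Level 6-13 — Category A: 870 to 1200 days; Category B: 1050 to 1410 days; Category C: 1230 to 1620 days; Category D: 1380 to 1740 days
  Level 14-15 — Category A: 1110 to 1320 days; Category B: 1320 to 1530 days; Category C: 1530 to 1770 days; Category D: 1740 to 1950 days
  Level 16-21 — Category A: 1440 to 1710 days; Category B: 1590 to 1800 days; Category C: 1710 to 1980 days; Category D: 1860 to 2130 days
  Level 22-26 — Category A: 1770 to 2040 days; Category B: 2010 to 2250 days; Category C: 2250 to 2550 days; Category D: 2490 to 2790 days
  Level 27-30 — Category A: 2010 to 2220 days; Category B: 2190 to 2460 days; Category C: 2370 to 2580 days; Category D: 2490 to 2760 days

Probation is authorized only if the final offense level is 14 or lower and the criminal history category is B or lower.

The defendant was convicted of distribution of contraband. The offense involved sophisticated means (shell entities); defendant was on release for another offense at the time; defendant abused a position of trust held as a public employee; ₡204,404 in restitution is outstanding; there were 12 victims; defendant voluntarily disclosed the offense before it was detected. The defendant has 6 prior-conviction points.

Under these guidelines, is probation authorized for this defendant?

No

Base offense level for distribution of contraband: 16.
A1 applies: 16 + 2 = 18.
A2 applies: 18 − 1 = 17.
A3 applies: 17 + 3 = 20.
A4 applies (level before this adjustment is 20 < 25, so +1): 20 + 1 = 21.
A5 applies: 21 + 1 = 22.
A6 applies: 22 + 1 = 23.
Final offense level: 23.
Criminal history: 6 prior points → Category C (6).
Level 23 falls in the 22-26 band.
Grid: Level 22-26 × Category C = 2250-2550 days.
Probation check: level 23 > 14 and category C > B → not eligible.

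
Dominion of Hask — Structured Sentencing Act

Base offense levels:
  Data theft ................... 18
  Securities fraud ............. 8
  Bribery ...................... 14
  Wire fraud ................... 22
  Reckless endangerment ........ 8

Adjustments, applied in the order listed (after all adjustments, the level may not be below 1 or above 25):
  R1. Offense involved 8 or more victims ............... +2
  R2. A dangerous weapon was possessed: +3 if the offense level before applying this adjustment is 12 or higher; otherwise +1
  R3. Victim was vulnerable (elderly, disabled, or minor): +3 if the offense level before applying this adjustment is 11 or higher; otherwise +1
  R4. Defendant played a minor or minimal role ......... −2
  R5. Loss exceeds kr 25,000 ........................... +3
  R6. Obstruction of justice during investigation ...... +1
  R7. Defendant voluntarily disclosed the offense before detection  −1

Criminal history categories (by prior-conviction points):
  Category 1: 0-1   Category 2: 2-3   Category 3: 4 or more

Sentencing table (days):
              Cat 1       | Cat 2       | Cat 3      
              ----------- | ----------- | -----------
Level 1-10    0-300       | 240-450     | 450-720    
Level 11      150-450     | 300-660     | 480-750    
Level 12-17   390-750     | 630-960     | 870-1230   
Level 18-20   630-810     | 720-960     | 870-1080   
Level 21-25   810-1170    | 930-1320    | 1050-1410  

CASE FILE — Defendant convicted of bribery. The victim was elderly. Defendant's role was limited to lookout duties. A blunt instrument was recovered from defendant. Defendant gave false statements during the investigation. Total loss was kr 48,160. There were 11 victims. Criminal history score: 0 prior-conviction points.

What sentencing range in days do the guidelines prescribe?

Base offense level for bribery: 14.
R1 applies: 14 + 2 = 16.
R2 applies (level before this adjustment is 16 ≥ 12, so +3): 16 + 3 = 19.
R3 applies (level before this adjustment is 19 ≥ 11, so +3): 19 + 3 = 22.
R4 applies: 22 − 2 = 20.
R5 applies: 20 + 3 = 23.
R6 applies: 23 + 1 = 24.
R7 does not apply.
Final offense level: 24.
Criminal history: 0 prior points → Category 1 (0-1).
Level 24 falls in the 21-25 band.
Grid: Level 21-25 × Category 1 = 810-1170 days.

810-1170 days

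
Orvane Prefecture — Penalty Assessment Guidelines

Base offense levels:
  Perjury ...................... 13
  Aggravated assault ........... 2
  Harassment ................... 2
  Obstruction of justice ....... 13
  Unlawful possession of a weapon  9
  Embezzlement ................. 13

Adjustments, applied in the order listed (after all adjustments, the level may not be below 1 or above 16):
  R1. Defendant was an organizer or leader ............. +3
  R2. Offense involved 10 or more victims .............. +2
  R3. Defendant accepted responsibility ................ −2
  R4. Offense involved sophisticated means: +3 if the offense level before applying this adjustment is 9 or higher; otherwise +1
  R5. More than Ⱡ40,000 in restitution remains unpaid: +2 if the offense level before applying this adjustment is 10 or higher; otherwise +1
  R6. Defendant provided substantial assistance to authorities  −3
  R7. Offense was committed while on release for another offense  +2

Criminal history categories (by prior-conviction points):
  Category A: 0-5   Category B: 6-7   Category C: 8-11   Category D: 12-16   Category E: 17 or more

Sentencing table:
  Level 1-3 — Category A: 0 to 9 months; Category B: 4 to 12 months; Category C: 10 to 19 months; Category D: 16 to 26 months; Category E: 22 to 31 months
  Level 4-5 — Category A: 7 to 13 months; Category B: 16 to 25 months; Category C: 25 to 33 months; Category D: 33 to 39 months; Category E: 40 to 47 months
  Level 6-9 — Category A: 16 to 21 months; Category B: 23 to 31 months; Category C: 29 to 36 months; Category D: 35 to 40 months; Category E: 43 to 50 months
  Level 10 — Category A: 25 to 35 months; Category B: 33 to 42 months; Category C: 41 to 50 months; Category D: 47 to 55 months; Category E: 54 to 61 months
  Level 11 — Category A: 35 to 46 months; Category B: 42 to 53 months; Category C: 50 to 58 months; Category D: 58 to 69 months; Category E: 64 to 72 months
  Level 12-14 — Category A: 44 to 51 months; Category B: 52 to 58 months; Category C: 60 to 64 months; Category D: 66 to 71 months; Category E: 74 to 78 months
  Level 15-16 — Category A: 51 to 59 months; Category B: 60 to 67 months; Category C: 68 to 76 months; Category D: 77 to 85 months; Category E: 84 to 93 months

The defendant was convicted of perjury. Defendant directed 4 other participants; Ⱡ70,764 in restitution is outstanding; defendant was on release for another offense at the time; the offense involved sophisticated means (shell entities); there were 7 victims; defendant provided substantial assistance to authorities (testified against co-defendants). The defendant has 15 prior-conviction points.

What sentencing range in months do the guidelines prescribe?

77-85 months

Base offense level for perjury: 13.
R1 applies: 13 + 3 = 16.
R3 does not apply.
R4 applies (level before this adjustment is 16 ≥ 9, so +3): 16 + 3 = 19.
R5 applies (level before this adjustment is 19 ≥ 10, so +2): 19 + 2 = 21.
R6 applies: 21 − 3 = 18.
R7 applies: 18 + 2 = 20.
Level 20 exceeds the maximum of 16; capped at 16.
Final offense level: 16.
Criminal history: 15 prior points → Category D (12-16).
Level 16 falls in the 15-16 band.
Grid: Level 15-16 × Category D = 77-85 months.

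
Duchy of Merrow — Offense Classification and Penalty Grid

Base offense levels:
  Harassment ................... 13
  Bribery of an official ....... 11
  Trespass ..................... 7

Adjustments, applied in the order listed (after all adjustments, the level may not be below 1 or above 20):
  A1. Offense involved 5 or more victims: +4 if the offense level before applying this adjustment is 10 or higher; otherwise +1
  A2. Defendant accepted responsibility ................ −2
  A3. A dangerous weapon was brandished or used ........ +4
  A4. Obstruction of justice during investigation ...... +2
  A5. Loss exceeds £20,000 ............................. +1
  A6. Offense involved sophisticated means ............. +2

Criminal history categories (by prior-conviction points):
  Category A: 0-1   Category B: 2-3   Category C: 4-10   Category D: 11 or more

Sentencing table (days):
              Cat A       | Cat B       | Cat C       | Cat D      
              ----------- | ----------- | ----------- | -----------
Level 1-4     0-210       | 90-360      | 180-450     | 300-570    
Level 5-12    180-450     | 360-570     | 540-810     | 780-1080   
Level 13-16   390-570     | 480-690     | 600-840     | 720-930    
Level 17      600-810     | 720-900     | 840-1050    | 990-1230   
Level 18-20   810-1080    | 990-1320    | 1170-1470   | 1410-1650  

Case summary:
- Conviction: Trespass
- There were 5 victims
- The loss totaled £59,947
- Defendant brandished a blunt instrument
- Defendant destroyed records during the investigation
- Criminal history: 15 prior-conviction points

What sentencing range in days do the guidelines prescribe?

Base offense level for trespass: 7.
A1 applies (level before this adjustment is 7 < 10, so +1): 7 + 1 = 8.
A2 does not apply.
A3 applies: 8 + 4 = 12.
A4 applies: 12 + 2 = 14.
A5 applies: 14 + 1 = 15.
Final offense level: 15.
Criminal history: 15 prior points → Category D (11+).
Level 15 falls in the 13-16 band.
Grid: Level 13-16 × Category D = 720-930 days.

720-930 days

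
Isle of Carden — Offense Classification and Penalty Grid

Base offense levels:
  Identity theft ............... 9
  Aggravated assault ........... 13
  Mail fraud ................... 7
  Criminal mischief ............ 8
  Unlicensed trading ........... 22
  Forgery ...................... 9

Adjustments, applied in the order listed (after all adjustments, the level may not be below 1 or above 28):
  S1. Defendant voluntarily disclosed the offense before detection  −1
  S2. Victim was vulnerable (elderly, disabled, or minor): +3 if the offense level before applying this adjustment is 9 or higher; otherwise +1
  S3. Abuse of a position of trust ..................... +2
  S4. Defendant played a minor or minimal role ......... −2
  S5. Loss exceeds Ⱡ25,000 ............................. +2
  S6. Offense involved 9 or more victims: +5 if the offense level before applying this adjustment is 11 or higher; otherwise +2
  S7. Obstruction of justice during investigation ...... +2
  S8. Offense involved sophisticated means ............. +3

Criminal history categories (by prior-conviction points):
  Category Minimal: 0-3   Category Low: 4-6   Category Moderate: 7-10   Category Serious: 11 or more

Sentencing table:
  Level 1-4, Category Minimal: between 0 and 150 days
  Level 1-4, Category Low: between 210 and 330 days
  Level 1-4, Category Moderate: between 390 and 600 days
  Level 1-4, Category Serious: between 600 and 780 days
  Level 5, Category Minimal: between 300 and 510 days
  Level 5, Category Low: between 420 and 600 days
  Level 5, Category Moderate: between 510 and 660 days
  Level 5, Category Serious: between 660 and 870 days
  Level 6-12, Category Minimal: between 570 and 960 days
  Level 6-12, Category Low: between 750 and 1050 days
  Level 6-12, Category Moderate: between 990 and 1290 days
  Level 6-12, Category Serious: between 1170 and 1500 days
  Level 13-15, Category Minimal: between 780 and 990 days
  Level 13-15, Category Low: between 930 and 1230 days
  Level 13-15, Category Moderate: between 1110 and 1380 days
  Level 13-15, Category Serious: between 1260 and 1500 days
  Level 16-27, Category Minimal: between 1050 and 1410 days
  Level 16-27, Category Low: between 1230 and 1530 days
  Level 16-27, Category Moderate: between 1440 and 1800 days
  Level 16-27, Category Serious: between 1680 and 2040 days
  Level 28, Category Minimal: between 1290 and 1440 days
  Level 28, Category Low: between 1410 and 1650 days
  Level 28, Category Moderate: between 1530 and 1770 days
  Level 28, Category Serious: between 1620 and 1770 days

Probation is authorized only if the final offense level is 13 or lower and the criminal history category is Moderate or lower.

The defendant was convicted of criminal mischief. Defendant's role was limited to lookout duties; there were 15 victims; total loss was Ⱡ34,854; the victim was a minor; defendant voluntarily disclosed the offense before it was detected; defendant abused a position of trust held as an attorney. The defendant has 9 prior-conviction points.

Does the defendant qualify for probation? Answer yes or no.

Yes

Base offense level for criminal mischief: 8.
S1 applies: 8 − 1 = 7.
S2 applies (level before this adjustment is 7 < 9, so +1): 7 + 1 = 8.
S3 applies: 8 + 2 = 10.
S4 applies: 10 − 2 = 8.
S5 applies: 8 + 2 = 10.
S6 applies (level before this adjustment is 10 < 11, so +2): 10 + 2 = 12.
S8 does not apply.
Final offense level: 12.
Criminal history: 9 prior points → Category Moderate (7-10).
Level 12 falls in the 6-12 band.
Grid: Level 6-12 × Category Moderate = 990-1290 days.
Probation check: level 12 ≤ 13 and category Moderate ≤ Moderate → eligible.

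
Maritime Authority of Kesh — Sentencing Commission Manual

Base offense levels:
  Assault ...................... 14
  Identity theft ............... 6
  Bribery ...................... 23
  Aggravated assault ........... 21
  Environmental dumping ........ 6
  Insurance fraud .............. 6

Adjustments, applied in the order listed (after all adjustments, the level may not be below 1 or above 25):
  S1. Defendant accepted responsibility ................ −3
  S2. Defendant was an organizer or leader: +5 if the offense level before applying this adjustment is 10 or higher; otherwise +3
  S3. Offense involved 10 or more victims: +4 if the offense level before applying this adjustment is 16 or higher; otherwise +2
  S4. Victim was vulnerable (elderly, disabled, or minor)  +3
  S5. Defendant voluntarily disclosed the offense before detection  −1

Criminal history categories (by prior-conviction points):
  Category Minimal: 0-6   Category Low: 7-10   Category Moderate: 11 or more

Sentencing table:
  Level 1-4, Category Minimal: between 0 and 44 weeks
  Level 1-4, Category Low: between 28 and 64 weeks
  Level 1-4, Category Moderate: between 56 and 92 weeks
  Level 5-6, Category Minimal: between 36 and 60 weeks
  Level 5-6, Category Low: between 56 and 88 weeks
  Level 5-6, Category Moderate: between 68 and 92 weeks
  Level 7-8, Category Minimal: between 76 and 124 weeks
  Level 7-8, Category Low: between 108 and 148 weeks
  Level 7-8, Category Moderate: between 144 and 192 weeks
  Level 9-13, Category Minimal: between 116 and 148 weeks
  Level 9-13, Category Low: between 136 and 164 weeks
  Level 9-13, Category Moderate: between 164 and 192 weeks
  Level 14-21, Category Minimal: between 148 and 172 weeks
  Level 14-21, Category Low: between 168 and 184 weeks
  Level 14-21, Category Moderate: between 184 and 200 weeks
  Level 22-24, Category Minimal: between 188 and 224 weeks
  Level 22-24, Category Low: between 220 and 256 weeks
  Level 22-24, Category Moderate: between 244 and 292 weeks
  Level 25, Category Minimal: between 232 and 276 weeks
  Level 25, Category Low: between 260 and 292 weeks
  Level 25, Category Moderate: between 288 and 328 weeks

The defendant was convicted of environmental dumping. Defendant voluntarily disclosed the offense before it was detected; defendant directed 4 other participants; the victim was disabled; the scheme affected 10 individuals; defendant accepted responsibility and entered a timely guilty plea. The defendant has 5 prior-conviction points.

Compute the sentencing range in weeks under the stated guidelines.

116-148 weeks

Base offense level for environmental dumping: 6.
S1 applies: 6 − 3 = 3.
S2 applies (level before this adjustment is 3 < 10, so +3): 3 + 3 = 6.
S3 applies (level before this adjustment is 6 < 16, so +2): 6 + 2 = 8.
S4 applies: 8 + 3 = 11.
S5 applies: 11 − 1 = 10.
Final offense level: 10.
Criminal history: 5 prior points → Category Minimal (0-6).
Level 10 falls in the 9-13 band.
Grid: Level 9-13 × Category Minimal = 116-148 weeks.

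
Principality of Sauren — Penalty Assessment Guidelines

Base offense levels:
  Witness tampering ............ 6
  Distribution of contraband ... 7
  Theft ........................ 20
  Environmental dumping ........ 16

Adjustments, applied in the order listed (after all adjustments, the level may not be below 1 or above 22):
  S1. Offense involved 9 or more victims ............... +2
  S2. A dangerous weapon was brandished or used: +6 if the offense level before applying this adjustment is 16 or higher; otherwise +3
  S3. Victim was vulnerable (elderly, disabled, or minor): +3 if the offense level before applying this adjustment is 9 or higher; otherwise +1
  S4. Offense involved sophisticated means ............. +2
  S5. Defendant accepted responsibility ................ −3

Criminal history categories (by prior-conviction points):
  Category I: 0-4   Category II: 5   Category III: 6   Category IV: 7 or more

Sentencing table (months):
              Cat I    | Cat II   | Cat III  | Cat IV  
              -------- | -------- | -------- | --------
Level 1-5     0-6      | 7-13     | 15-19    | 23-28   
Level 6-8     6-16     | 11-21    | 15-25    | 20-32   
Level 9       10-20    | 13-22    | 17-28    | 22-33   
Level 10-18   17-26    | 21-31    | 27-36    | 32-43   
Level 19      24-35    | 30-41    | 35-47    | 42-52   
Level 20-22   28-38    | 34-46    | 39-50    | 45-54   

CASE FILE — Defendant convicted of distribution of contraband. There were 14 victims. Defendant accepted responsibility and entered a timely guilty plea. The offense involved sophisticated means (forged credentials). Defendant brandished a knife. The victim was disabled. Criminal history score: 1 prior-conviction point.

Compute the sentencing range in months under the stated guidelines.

Base offense level for distribution of contraband: 7.
S1 applies: 7 + 2 = 9.
S2 applies (level before this adjustment is 9 < 16, so +3): 9 + 3 = 12.
S3 applies (level before this adjustment is 12 ≥ 9, so +3): 12 + 3 = 15.
S4 applies: 15 + 2 = 17.
S5 applies: 17 − 3 = 14.
Final offense level: 14.
Criminal history: 1 prior point → Category I (0-4).
Level 14 falls in the 10-18 band.
Grid: Level 10-18 × Category I = 17-26 months.

17-26 months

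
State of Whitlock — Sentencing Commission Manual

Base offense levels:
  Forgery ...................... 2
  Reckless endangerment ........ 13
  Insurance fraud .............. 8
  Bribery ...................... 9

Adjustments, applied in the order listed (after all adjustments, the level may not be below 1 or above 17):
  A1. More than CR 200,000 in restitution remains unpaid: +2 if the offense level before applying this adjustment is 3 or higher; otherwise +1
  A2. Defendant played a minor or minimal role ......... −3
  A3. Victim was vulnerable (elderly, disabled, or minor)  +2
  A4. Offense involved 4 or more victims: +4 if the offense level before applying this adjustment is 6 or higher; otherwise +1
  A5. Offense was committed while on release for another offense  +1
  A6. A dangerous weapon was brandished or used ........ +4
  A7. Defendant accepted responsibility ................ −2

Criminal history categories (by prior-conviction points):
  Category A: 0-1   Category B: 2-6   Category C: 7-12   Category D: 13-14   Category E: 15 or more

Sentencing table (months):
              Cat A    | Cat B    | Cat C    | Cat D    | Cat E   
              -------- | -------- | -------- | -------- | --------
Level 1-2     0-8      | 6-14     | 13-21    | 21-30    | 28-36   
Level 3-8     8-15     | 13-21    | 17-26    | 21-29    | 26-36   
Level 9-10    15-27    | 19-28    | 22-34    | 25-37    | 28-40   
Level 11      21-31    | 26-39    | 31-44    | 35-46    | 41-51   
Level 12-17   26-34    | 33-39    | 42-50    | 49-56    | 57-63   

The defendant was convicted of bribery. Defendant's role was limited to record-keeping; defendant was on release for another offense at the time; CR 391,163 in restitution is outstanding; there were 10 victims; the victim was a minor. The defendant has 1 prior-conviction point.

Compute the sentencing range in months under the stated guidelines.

Base offense level for bribery: 9.
A1 applies (level before this adjustment is 9 ≥ 3, so +2): 9 + 2 = 11.
A2 applies: 11 − 3 = 8.
A3 applies: 8 + 2 = 10.
A4 applies (level before this adjustment is 10 ≥ 6, so +4): 10 + 4 = 14.
A5 applies: 14 + 1 = 15.
A6 does not apply.
A7 does not apply.
Final offense level: 15.
Criminal history: 1 prior point → Category A (0-1).
Level 15 falls in the 12-17 band.
Grid: Level 12-17 × Category A = 26-34 months.

26-34 months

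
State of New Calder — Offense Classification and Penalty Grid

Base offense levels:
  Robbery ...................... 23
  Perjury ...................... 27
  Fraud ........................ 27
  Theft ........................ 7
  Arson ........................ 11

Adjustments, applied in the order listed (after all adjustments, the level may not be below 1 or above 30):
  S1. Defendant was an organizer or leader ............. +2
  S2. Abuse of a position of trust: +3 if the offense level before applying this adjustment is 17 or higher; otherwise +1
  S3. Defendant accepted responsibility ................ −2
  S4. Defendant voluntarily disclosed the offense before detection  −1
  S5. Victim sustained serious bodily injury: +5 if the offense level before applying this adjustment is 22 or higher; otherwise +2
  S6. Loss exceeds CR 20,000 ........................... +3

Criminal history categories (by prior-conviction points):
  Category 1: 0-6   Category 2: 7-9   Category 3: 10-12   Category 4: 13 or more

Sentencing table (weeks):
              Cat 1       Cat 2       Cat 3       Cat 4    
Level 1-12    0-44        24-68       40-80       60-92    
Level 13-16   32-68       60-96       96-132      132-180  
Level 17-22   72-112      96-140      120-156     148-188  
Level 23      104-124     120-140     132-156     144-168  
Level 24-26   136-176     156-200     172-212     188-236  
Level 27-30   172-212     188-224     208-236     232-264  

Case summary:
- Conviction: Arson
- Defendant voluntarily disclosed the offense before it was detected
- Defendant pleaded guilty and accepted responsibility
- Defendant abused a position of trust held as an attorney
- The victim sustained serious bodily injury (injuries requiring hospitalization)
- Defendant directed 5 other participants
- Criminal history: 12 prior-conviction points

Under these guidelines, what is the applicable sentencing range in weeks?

96-132 weeks

Base offense level for arson: 11.
S1 applies: 11 + 2 = 13.
S2 applies (level before this adjustment is 13 < 17, so +1): 13 + 1 = 14.
S3 applies: 14 − 2 = 12.
S4 applies: 12 − 1 = 11.
S5 applies (level before this adjustment is 11 < 22, so +2): 11 + 2 = 13.
Final offense level: 13.
Criminal history: 12 prior points → Category 3 (10-12).
Level 13 falls in the 13-16 band.
Grid: Level 13-16 × Category 3 = 96-132 weeks.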